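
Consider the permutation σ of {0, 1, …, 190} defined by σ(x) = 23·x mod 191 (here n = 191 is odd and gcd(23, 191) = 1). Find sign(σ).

Trace 18: π^k(18) = [18, 32, 163, 120, 86, 68, 36] for k=0..6.
Cycle type of π: 95×2 + 1; total 3 cycles.
With 3 cycles on 191 points, sign = (−1)^{191−3} = +1.

+1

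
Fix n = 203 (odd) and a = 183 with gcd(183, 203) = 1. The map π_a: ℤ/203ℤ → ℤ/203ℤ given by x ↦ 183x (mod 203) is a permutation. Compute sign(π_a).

+1

Start at x=120: 120 → 36 → 92 → 190 → 57 → 78 → 64 → … (one orbit).
Cycle type of π: 14×14 + 1×7; total 21 cycles.
n − c = 203 − 21 = 182; sign = (−1)^182 = +1.
(183|203)_J = +1 (Zolotarev's lemma cross-check).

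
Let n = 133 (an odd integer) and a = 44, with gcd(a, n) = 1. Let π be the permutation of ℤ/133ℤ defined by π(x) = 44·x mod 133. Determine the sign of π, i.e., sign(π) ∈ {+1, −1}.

+1

Trace 64: π^k(64) = [64, 23, 81, 106, 9, 130, 1] for k=0..6.
π_44 has 17 disjoint cycles with lengths [9, 9, 9, 9, 9, 9, 9, 9, 9, 9, 9, 9, 9, 9, 3, 3, 1] on {0,…,132}.
Σ(ℓ_i−1) = 133−17 = 116; sign = (−1)^116 = +1.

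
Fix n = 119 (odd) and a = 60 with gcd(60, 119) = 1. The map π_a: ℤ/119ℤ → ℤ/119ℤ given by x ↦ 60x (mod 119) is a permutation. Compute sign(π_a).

Trace 81: π^k(81) = [81, 100, 50, 25, 72, 36, 18] for k=0..6.
π_60 has 9 disjoint cycles with lengths [24, 24, 24, 24, 8, 8, 3, 3, 1] on {0,…,118}.
With 9 cycles on 119 points, sign = (−1)^{119−9} = +1.
Check: (60/119) = +1 by Zolotarev.

+1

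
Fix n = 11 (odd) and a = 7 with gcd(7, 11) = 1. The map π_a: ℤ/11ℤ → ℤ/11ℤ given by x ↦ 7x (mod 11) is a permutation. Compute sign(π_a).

-1

Orbit of 2 under x↦7x: [2, 3, 10, 4, 6, 9, 8]… (length divides ord_11(7)).
Cycle type of π: 10 + 1; total 2 cycles.
11 − 2 = 9 transpositions; sign(π) = (−1)^9 = -1.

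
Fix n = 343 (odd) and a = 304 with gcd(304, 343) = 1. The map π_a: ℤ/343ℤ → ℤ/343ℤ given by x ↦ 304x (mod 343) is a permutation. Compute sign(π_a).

-1

Orbit of 148 under x↦304x: [148, 59, 100, 216, 151, 285, 204]… (length divides ord_343(304)).
Cycle lengths of π_304 on ℤ/343ℤ: [294, 42, 6, 1]; 4 cycles in total.
Σ(ℓ_i−1) = 343−4 = 339; sign = (−1)^339 = -1.
(304|343)_J = -1 (Zolotarev's lemma cross-check).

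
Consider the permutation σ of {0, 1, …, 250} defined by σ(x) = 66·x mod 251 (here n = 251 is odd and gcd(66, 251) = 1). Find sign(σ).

Trace 63: π^k(63) = [63, 142, 85, 88, 35, 51, 103] for k=0..6.
The orbit structure of x ↦ 66x mod 251: 3 orbits of sizes [125, 125, 1].
n − c = 251 − 3 = 248; sign = (−1)^248 = +1.
Zolotarev: (66|251) = +1, matching the cycle-count sign.

+1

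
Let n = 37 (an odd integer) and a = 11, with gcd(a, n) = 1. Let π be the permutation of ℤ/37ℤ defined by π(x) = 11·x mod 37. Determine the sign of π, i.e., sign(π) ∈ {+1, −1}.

+1

Start at x=36: 36 → 26 → 27 → 1 → 11 → 10 → 36 (one orbit).
7 cycles of lengths [6, 6, 6, 6, 6, 6, 1].
37 − 7 = 30 transpositions; sign(π) = (−1)^30 = +1.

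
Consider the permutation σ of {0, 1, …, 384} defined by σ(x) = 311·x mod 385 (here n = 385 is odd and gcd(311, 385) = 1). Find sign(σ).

-1

Start at x=26: 26 → 1 → 311 → 86 → 181 → 81 → 166 → … (one orbit).
Cycle lengths of π_311 on ℤ/385ℤ: [30, 30, 30, 30, 30, 30, 30, 30, 30, 30, 6, 6, 6, 6, 6, 5, 5, 5, 5, 5, 5, 5, 5, 5, 5, 1, 1, 1, 1, 1]; 30 cycles in total.
n − c = 385 − 30 = 355; sign = (−1)^355 = -1.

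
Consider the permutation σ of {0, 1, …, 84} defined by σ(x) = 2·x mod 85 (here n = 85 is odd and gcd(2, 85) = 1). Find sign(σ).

Start at x=32: 32 → 64 → 43 → 1 → 2 → 4 → 8 → … (one orbit).
Decompose π into cycles: lengths [8, 8, 8, 8, 8, 8, 8, 8, 8, 8, 4, 1] (12 cycles, including the fixed point 0).
sign(π) = (−1)^{n − #cycles} = (−1)^{85−12} = (−1)^73 = -1.
Zolotarev: (2|85) = -1, matching the cycle-count sign.

-1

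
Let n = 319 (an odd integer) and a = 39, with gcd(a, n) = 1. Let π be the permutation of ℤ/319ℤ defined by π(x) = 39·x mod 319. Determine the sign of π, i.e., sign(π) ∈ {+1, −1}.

+1

Start at x=156: 156 → 23 → 259 → 212 → 293 → 262 → 10 → … (one orbit).
5 cycles of lengths [140, 140, 28, 10, 1].
319 − 5 = 314 transpositions; sign(π) = (−1)^314 = +1.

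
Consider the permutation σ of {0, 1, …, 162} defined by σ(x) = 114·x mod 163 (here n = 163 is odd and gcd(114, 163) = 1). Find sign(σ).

-1

Start at x=44: 44 → 126 → 20 → 161 → 98 → 88 → 89 → … (one orbit).
Decompose π into cycles: lengths [162, 1] (2 cycles, including the fixed point 0).
163 − 2 = 161 transpositions; sign(π) = (−1)^161 = -1.
Via Zolotarev, sign(π_{114}) = (114|163) = -1.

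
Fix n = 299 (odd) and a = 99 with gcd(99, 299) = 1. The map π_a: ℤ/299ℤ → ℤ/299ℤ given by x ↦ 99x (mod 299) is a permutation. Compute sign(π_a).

+1

Trace 259: π^k(259) = [259, 226, 248, 34, 77, 148, 1] for k=0..6.
11 cycles of lengths [44, 44, 44, 44, 44, 44, 22, 4, 4, 4, 1].
n − c = 299 − 11 = 288; sign = (−1)^288 = +1.
The Jacobi symbol (99|299) = +1 (Zolotarev) agrees.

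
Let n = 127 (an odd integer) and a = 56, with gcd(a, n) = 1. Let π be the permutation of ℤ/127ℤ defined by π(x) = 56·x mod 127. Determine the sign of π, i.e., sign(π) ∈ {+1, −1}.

-1

Start at x=89: 89 → 31 → 85 → 61 → 114 → 34 → 126 → … (one orbit).
Cycle lengths of π_56 on ℤ/127ℤ: [126, 1]; 2 cycles in total.
n − c = 127 − 2 = 125; sign = (−1)^125 = -1.
Via Zolotarev, sign(π_{56}) = (56|127) = -1.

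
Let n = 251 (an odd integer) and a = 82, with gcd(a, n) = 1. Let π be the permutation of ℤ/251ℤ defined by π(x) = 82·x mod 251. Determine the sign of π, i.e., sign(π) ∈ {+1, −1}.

-1

Orbit of 16 under x↦82x: [16, 57, 156, 242, 15, 226, 209]… (length divides ord_251(82)).
2 cycles of lengths [250, 1].
With 2 cycles on 251 points, sign = (−1)^{251−2} = -1.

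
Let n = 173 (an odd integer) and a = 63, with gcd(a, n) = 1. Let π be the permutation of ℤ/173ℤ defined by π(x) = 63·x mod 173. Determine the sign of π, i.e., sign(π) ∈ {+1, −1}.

Orbit of 92 under x↦63x: [92, 87, 118, 168, 31, 50, 36]… (length divides ord_173(63)).
π_63 has 2 disjoint cycles with lengths [172, 1] on {0,…,172}.
2 cycles on 173: each ℓ→(−1)^(ℓ−1), product (−1)^171 = -1.
Check: (63/173) = -1 by Zolotarev.

-1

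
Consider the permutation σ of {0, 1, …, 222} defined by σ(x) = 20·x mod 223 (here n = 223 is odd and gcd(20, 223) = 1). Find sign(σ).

-1

Trace 194: π^k(194) = [194, 89, 219, 143, 184, 112, 10] for k=0..6.
Decompose π into cycles: lengths [222, 1] (2 cycles, including the fixed point 0).
sign(π) = (−1)^{n − #cycles} = (−1)^{223−2} = (−1)^221 = -1.
Check: (20/223) = -1 by Zolotarev.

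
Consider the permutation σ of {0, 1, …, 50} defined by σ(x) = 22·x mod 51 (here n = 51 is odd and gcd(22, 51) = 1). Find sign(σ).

-1

Start at x=1: 1 → 22 → 25 → 40 → 13 → 31 → 19 → … (one orbit).
Cycle type of π: 16×3 + 1×3; total 6 cycles.
Σ(ℓ_i−1) = 51−6 = 45; sign = (−1)^45 = -1.
Zolotarev: (22|51) = -1, matching the cycle-count sign.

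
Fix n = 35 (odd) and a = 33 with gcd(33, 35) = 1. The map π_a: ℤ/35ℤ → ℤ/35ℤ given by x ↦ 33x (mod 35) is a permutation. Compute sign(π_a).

Trace 4: π^k(4) = [4, 27, 16, 3, 29, 12, 11] for k=0..6.
5 cycles of lengths [12, 12, 6, 4, 1].
sign(π) = (−1)^{n − #cycles} = (−1)^{35−5} = (−1)^30 = +1.
Zolotarev: (33|35) = +1, matching the cycle-count sign.

+1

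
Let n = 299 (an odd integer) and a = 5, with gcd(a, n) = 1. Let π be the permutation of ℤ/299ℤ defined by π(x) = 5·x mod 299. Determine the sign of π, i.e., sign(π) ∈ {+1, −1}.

Orbit of 86 under x↦5x: [86, 131, 57, 285, 229, 248, 44]… (length divides ord_299(5)).
Cycle lengths of π_5 on ℤ/299ℤ: [44, 44, 44, 44, 44, 44, 22, 4, 4, 4, 1]; 11 cycles in total.
Σ(ℓ_i−1) = 299−11 = 288; sign = (−1)^288 = +1.

+1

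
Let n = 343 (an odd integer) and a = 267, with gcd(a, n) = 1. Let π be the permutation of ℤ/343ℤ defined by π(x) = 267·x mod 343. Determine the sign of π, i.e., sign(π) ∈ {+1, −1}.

+1

Trace 127: π^k(127) = [127, 295, 218, 239, 15, 232, 204] for k=0..6.
19 cycles of lengths [49, 49, 49, 49, 49, 49, 7, 7, 7, 7, 7, 7, 1, 1, 1, 1, 1, 1, 1].
With 19 cycles on 343 points, sign = (−1)^{343−19} = +1.
Check: (267/343) = +1 by Zolotarev.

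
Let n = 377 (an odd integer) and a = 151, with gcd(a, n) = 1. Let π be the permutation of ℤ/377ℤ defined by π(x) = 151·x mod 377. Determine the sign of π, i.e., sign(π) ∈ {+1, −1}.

-1

Start at x=103: 103 → 96 → 170 → 34 → 233 → 122 → 326 → … (one orbit).
18 cycles of lengths [28, 28, 28, 28, 28, 28, 28, 28, 28, 28, 28, 28, 14, 14, 4, 4, 4, 1].
18 cycles on 377: each ℓ→(−1)^(ℓ−1), product (−1)^359 = -1.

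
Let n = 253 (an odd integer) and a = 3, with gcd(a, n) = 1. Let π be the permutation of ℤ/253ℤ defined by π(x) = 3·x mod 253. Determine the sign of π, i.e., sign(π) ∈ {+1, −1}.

Orbit of 4 under x↦3x: [4, 12, 36, 108, 71, 213, 133]… (length divides ord_253(3)).
Cycle lengths of π_3 on ℤ/253ℤ: [55, 55, 55, 55, 11, 11, 5, 5, 1]; 9 cycles in total.
n − c = 253 − 9 = 244; sign = (−1)^244 = +1.
(3|253)_J = +1 (Zolotarev's lemma cross-check).

+1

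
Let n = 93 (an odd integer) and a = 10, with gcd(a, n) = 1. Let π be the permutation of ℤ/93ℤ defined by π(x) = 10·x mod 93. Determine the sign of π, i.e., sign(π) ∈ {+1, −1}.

+1

Start at x=40: 40 → 28 → 1 → 10 → 7 → 70 → 49 → … (one orbit).
Cycle type of π: 15×6 + 1×3; total 9 cycles.
93 − 9 = 84 transpositions; sign(π) = (−1)^84 = +1.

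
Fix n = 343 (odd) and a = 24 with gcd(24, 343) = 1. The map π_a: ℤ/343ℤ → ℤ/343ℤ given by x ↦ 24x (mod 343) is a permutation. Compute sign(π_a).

-1

Start at x=312: 312 → 285 → 323 → 206 → 142 → 321 → 158 → … (one orbit).
The orbit structure of x ↦ 24x mod 343: 4 orbits of sizes [294, 42, 6, 1].
With 4 cycles on 343 points, sign = (−1)^{343−4} = -1.
The Jacobi symbol (24|343) = -1 (Zolotarev) agrees.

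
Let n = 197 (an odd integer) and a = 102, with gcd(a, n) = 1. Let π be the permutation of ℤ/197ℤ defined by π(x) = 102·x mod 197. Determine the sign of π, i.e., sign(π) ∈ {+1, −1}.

Start at x=88: 88 → 111 → 93 → 30 → 105 → 72 → 55 → … (one orbit).
Cycle type of π: 196 + 1; total 2 cycles.
Σ(ℓ_i−1) = 197−2 = 195; sign = (−1)^195 = -1.
The Jacobi symbol (102|197) = -1 (Zolotarev) agrees.

-1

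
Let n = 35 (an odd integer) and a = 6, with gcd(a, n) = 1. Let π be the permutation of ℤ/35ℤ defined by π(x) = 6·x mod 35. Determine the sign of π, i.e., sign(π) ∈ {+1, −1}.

Start at x=1: 1 → 6 → 1 (one orbit).
20 cycles of lengths [2, 2, 2, 2, 2, 2, 2, 2, 2, 2, 2, 2, 2, 2, 2, 1, 1, 1, 1, 1].
35 − 20 = 15 transpositions; sign(π) = (−1)^15 = -1.

-1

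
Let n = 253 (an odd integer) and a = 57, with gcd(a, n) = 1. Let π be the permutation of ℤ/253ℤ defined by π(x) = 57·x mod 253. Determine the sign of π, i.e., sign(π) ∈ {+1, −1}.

Orbit of 169 under x↦57x: [169, 19, 71, 252, 196, 40, 3]… (length divides ord_253(57)).
Decompose π into cycles: lengths [110, 110, 22, 10, 1] (5 cycles, including the fixed point 0).
253 − 5 = 248 transpositions; sign(π) = (−1)^248 = +1.
Via Zolotarev, sign(π_{57}) = (57|253) = +1.

+1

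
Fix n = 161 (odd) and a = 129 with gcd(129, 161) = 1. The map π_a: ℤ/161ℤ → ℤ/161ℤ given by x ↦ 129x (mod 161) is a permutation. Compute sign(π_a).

+1

Orbit of 45 under x↦129x: [45, 9, 34, 39, 40, 8, 66]… (length divides ord_161(129)).
Cycle type of π: 66×2 + 22 + 6 + 1; total 5 cycles.
Σ(ℓ_i−1) = 161−5 = 156; sign = (−1)^156 = +1.
The Jacobi symbol (129|161) = +1 (Zolotarev) agrees.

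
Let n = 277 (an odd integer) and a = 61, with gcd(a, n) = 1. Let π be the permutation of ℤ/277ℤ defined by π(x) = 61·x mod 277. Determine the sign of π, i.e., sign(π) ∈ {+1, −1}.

-1

Start at x=120: 120 → 118 → 273 → 33 → 74 → 82 → 16 → … (one orbit).
4 cycles of lengths [92, 92, 92, 1].
4 cycles on 277: each ℓ→(−1)^(ℓ−1), product (−1)^273 = -1.
Zolotarev: (61|277) = -1, matching the cycle-count sign.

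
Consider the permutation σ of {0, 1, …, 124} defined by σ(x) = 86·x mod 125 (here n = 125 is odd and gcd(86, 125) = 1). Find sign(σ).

+1

Trace 16: π^k(16) = [16, 1, 86, 21, 56, 66, 51] for k=0..6.
Decompose π into cycles: lengths [25, 25, 25, 25, 5, 5, 5, 5, 1, 1, 1, 1, 1] (13 cycles, including the fixed point 0).
Σ(ℓ_i−1) = 125−13 = 112; sign = (−1)^112 = +1.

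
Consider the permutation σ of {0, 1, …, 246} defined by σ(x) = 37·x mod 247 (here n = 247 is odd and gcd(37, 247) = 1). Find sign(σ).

+1

Trace 191: π^k(191) = [191, 151, 153, 227, 1, 37, 134] for k=0..6.
Decompose π into cycles: lengths [12, 12, 12, 12, 12, 12, 12, 12, 12, 12, 12, 12, 12, 12, 12, 12, 12, 12, 12, 2, 2, 2, 2, 2, 2, 2, 2, 2, 1] (29 cycles, including the fixed point 0).
29 cycles on 247: each ℓ→(−1)^(ℓ−1), product (−1)^218 = +1.
Via Zolotarev, sign(π_{37}) = (37|247) = +1.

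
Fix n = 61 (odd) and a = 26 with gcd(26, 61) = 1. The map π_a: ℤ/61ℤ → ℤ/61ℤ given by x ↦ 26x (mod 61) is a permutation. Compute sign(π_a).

-1

Trace 26: π^k(26) = [26, 5, 8, 25, 40, 3, 17] for k=0..6.
The orbit structure of x ↦ 26x mod 61: 2 orbits of sizes [60, 1].
Σ(ℓ_i−1) = 61−2 = 59; sign = (−1)^59 = -1.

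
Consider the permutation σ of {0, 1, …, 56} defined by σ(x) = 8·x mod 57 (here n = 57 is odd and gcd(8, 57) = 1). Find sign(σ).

Start at x=56: 56 → 49 → 50 → 1 → 8 → 7 → 56 (one orbit).
Cycle type of π: 6×9 + 2 + 1; total 11 cycles.
With 11 cycles on 57 points, sign = (−1)^{57−11} = +1.

+1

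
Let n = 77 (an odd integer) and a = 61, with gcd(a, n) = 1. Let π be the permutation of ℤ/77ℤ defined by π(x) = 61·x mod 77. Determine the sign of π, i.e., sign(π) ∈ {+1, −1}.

+1

Start at x=1: 1 → 61 → 25 → 62 → 9 → 10 → 71 → … (one orbit).
Decompose π into cycles: lengths [30, 30, 10, 6, 1] (5 cycles, including the fixed point 0).
77 − 5 = 72 transpositions; sign(π) = (−1)^72 = +1.
(61|77)_J = +1 (Zolotarev's lemma cross-check).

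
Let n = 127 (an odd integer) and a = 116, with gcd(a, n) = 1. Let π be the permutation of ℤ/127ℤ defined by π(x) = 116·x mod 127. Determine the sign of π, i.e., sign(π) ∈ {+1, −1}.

Trace 122: π^k(122) = [122, 55, 30, 51, 74, 75, 64] for k=0..6.
The orbit structure of x ↦ 116x mod 127: 2 orbits of sizes [126, 1].
2 cycles on 127: each ℓ→(−1)^(ℓ−1), product (−1)^125 = -1.
The Jacobi symbol (116|127) = -1 (Zolotarev) agrees.

-1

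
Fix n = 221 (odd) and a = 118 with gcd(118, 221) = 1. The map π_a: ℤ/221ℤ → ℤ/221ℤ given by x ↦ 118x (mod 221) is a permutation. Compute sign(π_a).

Orbit of 1 under x↦118x: [1, 118]… (length divides ord_221(118)).
117 cycles of lengths [2, 2, 2, 2, 2, 2, 2, 2, 2, 2, 2, 2, 2, 2, 2, 2, 2, 2, 2, 2, 2, 2, 2, 2, 2, 2, 2, 2, 2, 2, 2, 2, 2, 2, 2, 2, 2, 2, 2, 2, 2, 2, 2, 2, 2, 2, 2, 2, 2, 2, 2, 2, 2, 2, 2, 2, 2, 2, 2, 2, 2, 2, 2, 2, 2, 2, 2, 2, 2, 2, 2, 2, 2, 2, 2, 2, 2, 2, 2, 2, 2, 2, 2, 2, 2, 2, 2, 2, 2, 2, 2, 2, 2, 2, 2, 2, 2, 2, 2, 2, 2, 2, 2, 2, 1, 1, 1, 1, 1, 1, 1, 1, 1, 1, 1, 1, 1].
221 − 117 = 104 transpositions; sign(π) = (−1)^104 = +1.
The Jacobi symbol (118|221) = +1 (Zolotarev) agrees.

+1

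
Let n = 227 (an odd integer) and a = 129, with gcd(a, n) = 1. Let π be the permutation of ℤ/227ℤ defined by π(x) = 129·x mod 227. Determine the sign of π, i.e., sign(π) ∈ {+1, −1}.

Orbit of 169 under x↦129x: [169, 9, 26, 176, 4, 62, 53]… (length divides ord_227(129)).
Cycle type of π: 113×2 + 1; total 3 cycles.
3 cycles on 227: each ℓ→(−1)^(ℓ−1), product (−1)^224 = +1.

+1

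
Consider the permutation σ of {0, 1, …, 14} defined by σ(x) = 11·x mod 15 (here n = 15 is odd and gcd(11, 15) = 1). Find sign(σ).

Orbit of 11 under x↦11x: [11, 1]… (length divides ord_15(11)).
Cycle type of π: 2×5 + 1×5; total 10 cycles.
15 − 10 = 5 transpositions; sign(π) = (−1)^5 = -1.
Check: (11/15) = -1 by Zolotarev.

-1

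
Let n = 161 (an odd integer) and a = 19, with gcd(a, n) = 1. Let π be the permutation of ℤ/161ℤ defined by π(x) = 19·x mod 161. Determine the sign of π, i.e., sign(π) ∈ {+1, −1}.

+1

Start at x=93: 93 → 157 → 85 → 5 → 95 → 34 → 2 → … (one orbit).
Cycle lengths of π_19 on ℤ/161ℤ: [66, 66, 22, 6, 1]; 5 cycles in total.
161 − 5 = 156 transpositions; sign(π) = (−1)^156 = +1.
Zolotarev: (19|161) = +1, matching the cycle-count sign.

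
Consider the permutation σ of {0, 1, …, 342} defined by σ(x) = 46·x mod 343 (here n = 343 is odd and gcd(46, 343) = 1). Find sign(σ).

Start at x=95: 95 → 254 → 22 → 326 → 247 → 43 → 263 → … (one orbit).
π_46 has 7 disjoint cycles with lengths [147, 147, 21, 21, 3, 3, 1] on {0,…,342}.
n − c = 343 − 7 = 336; sign = (−1)^336 = +1.

+1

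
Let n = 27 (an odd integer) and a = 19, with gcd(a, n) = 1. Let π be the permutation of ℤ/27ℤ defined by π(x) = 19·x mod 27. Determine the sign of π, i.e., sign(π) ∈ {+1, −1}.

Trace 19: π^k(19) = [19, 10, 1] for k=0..2.
Decompose π into cycles: lengths [3, 3, 3, 3, 3, 3, 1, 1, 1, 1, 1, 1, 1, 1, 1] (15 cycles, including the fixed point 0).
n − c = 27 − 15 = 12; sign = (−1)^12 = +1.

+1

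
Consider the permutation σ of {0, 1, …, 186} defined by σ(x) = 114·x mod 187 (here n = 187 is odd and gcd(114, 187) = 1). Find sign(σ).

Orbit of 60 under x↦114x: [60, 108, 157, 133, 15, 27, 86]… (length divides ord_187(114)).
Cycle type of π: 80×2 + 16 + 5×2 + 1; total 6 cycles.
187 − 6 = 181 transpositions; sign(π) = (−1)^181 = -1.
Via Zolotarev, sign(π_{114}) = (114|187) = -1.

-1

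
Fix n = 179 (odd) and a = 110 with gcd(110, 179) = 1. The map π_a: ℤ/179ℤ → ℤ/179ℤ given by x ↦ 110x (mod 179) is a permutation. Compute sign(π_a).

+1

Start at x=60: 60 → 156 → 155 → 45 → 117 → 161 → 168 → … (one orbit).
π_110 has 3 disjoint cycles with lengths [89, 89, 1] on {0,…,178}.
sign(π) = (−1)^{n − #cycles} = (−1)^{179−3} = (−1)^176 = +1.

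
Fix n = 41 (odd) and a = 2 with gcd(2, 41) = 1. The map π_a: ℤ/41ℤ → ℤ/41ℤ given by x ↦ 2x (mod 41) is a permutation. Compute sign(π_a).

Start at x=31: 31 → 21 → 1 → 2 → 4 → 8 → 16 → … (one orbit).
π_2 has 3 disjoint cycles with lengths [20, 20, 1] on {0,…,40}.
3 cycles on 41: each ℓ→(−1)^(ℓ−1), product (−1)^38 = +1.
Zolotarev: (2|41) = +1, matching the cycle-count sign.

+1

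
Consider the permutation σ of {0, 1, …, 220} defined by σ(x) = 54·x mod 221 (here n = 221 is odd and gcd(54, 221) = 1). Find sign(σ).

+1

Start at x=163: 163 → 183 → 158 → 134 → 164 → 16 → 201 → … (one orbit).
Cycle lengths of π_54 on ℤ/221ℤ: [48, 48, 48, 48, 16, 12, 1]; 7 cycles in total.
221 − 7 = 214 transpositions; sign(π) = (−1)^214 = +1.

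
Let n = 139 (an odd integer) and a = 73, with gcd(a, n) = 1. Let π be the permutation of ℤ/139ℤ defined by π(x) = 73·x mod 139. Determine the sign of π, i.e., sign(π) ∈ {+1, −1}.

-1

Trace 36: π^k(36) = [36, 126, 24, 84, 16, 56, 57] for k=0..6.
2 cycles of lengths [138, 1].
2 cycles on 139: each ℓ→(−1)^(ℓ−1), product (−1)^137 = -1.
Check: (73/139) = -1 by Zolotarev.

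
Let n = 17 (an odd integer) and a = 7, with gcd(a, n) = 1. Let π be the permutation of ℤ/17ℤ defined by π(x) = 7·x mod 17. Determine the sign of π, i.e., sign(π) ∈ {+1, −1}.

-1

Trace 10: π^k(10) = [10, 2, 14, 13, 6, 8, 5] for k=0..6.
Decompose π into cycles: lengths [16, 1] (2 cycles, including the fixed point 0).
With 2 cycles on 17 points, sign = (−1)^{17−2} = -1.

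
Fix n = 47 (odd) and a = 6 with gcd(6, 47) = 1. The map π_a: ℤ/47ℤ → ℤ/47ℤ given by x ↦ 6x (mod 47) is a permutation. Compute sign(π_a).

Start at x=27: 27 → 21 → 32 → 4 → 24 → 3 → 18 → … (one orbit).
Cycle lengths of π_6 on ℤ/47ℤ: [23, 23, 1]; 3 cycles in total.
Σ(ℓ_i−1) = 47−3 = 44; sign = (−1)^44 = +1.

+1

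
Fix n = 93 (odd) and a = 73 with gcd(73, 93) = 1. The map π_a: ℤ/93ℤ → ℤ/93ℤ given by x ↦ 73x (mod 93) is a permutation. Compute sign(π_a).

-1

Trace 79: π^k(79) = [79, 1, 73, 28, 91, 40, 37] for k=0..6.
Cycle type of π: 30×3 + 1×3; total 6 cycles.
Σ(ℓ_i−1) = 93−6 = 87; sign = (−1)^87 = -1.
The Jacobi symbol (73|93) = -1 (Zolotarev) agrees.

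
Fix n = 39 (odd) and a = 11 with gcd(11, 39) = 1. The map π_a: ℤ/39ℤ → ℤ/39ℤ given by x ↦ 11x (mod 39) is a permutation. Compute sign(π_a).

Start at x=20: 20 → 25 → 2 → 22 → 8 → 10 → 32 → … (one orbit).
The orbit structure of x ↦ 11x mod 39: 5 orbits of sizes [12, 12, 12, 2, 1].
With 5 cycles on 39 points, sign = (−1)^{39−5} = +1.
Zolotarev: (11|39) = +1, matching the cycle-count sign.

+1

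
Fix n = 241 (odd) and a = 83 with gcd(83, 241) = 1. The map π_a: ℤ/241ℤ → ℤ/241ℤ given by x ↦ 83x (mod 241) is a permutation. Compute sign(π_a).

Orbit of 10 under x↦83x: [10, 107, 205, 145, 226, 201, 54]… (length divides ord_241(83)).
Cycle lengths of π_83 on ℤ/241ℤ: [60, 60, 60, 60, 1]; 5 cycles in total.
n − c = 241 − 5 = 236; sign = (−1)^236 = +1.
(83|241)_J = +1 (Zolotarev's lemma cross-check).

+1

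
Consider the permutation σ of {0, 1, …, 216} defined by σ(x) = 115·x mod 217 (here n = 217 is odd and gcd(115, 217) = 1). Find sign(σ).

Orbit of 107 under x↦115x: [107, 153, 18, 117, 1, 115, 205]… (length divides ord_217(115)).
Cycle type of π: 30×7 + 6 + 1; total 9 cycles.
217 − 9 = 208 transpositions; sign(π) = (−1)^208 = +1.
Check: (115/217) = +1 by Zolotarev.

+1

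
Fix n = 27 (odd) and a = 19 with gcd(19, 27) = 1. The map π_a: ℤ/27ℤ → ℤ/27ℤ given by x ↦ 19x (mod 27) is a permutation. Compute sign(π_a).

+1

Orbit of 1 under x↦19x: [1, 19, 10]… (length divides ord_27(19)).
Cycle type of π: 3×6 + 1×9; total 15 cycles.
With 15 cycles on 27 points, sign = (−1)^{27−15} = +1.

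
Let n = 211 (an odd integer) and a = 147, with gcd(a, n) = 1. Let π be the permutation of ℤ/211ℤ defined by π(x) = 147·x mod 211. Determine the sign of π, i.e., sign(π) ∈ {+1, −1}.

-1

Trace 67: π^k(67) = [67, 143, 132, 203, 90, 148, 23] for k=0..6.
π_147 has 4 disjoint cycles with lengths [70, 70, 70, 1] on {0,…,210}.
Σ(ℓ_i−1) = 211−4 = 207; sign = (−1)^207 = -1.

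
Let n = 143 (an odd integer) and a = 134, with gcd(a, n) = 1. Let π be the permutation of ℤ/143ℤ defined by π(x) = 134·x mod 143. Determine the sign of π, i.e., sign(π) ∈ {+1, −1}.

Start at x=113: 113 → 127 → 1 → 134 → 81 → 129 → 126 → … (one orbit).
Decompose π into cycles: lengths [30, 30, 30, 30, 10, 6, 6, 1] (8 cycles, including the fixed point 0).
Σ(ℓ_i−1) = 143−8 = 135; sign = (−1)^135 = -1.

-1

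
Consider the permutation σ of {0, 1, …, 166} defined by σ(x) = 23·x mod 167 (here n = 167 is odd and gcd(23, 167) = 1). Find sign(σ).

-1

Trace 87: π^k(87) = [87, 164, 98, 83, 72, 153, 12] for k=0..6.
The orbit structure of x ↦ 23x mod 167: 2 orbits of sizes [166, 1].
n − c = 167 − 2 = 165; sign = (−1)^165 = -1.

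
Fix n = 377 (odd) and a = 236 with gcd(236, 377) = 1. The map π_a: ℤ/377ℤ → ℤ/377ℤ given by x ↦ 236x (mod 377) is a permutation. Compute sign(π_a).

-1

Trace 125: π^k(125) = [125, 94, 318, 25, 245, 139, 5] for k=0..6.
π_236 has 8 disjoint cycles with lengths [84, 84, 84, 84, 14, 14, 12, 1] on {0,…,376}.
Σ(ℓ_i−1) = 377−8 = 369; sign = (−1)^369 = -1.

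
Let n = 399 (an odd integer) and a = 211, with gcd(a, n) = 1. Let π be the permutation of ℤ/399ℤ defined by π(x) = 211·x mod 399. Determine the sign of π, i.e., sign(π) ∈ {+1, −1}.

-1

Trace 85: π^k(85) = [85, 379, 169, 148, 106, 22, 253] for k=0..6.
Decompose π into cycles: lengths [18, 18, 18, 18, 18, 18, 18, 18, 18, 18, 18, 18, 18, 18, 18, 18, 18, 18, 18, 18, 18, 1, 1, 1, 1, 1, 1, 1, 1, 1, 1, 1, 1, 1, 1, 1, 1, 1, 1, 1, 1, 1] (42 cycles, including the fixed point 0).
sign(π) = (−1)^{n − #cycles} = (−1)^{399−42} = (−1)^357 = -1.
Check: (211/399) = -1 by Zolotarev.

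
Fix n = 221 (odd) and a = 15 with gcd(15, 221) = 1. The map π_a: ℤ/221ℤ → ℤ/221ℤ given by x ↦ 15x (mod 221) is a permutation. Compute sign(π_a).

-1

Start at x=38: 38 → 128 → 152 → 70 → 166 → 59 → 1 → … (one orbit).
12 cycles of lengths [24, 24, 24, 24, 24, 24, 24, 24, 12, 8, 8, 1].
221 − 12 = 209 transpositions; sign(π) = (−1)^209 = -1.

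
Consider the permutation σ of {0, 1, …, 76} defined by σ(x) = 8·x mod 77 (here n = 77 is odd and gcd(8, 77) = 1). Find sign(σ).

-1

Start at x=71: 71 → 29 → 1 → 8 → 64 → 50 → 15 → … (one orbit).
Cycle lengths of π_8 on ℤ/77ℤ: [10, 10, 10, 10, 10, 10, 10, 1, 1, 1, 1, 1, 1, 1]; 14 cycles in total.
Σ(ℓ_i−1) = 77−14 = 63; sign = (−1)^63 = -1.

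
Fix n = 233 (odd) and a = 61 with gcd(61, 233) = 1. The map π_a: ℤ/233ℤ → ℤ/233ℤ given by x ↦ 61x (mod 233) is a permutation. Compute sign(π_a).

Orbit of 206 under x↦61x: [206, 217, 189, 112, 75, 148, 174]… (length divides ord_233(61)).
Cycle lengths of π_61 on ℤ/233ℤ: [232, 1]; 2 cycles in total.
n − c = 233 − 2 = 231; sign = (−1)^231 = -1.

-1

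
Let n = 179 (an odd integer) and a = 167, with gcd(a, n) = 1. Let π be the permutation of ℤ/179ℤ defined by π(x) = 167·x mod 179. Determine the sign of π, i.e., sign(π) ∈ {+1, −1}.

-1

Trace 126: π^k(126) = [126, 99, 65, 115, 52, 92, 149] for k=0..6.
Decompose π into cycles: lengths [178, 1] (2 cycles, including the fixed point 0).
sign(π) = (−1)^{n − #cycles} = (−1)^{179−2} = (−1)^177 = -1.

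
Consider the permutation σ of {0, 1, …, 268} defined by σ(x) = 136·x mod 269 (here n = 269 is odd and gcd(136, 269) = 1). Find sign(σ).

+1

Trace 204: π^k(204) = [204, 37, 190, 16, 24, 36, 54] for k=0..6.
5 cycles of lengths [67, 67, 67, 67, 1].
269 − 5 = 264 transpositions; sign(π) = (−1)^264 = +1.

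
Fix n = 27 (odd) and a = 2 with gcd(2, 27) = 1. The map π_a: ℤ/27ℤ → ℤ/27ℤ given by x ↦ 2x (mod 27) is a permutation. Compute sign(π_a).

Trace 17: π^k(17) = [17, 7, 14, 1, 2, 4, 8] for k=0..6.
The orbit structure of x ↦ 2x mod 27: 4 orbits of sizes [18, 6, 2, 1].
Σ(ℓ_i−1) = 27−4 = 23; sign = (−1)^23 = -1.
Check: (2/27) = -1 by Zolotarev.

-1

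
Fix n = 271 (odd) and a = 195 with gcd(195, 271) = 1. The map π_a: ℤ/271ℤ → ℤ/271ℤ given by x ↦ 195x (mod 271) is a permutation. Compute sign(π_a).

Orbit of 129 under x↦195x: [129, 223, 125, 256, 56, 80, 153]… (length divides ord_271(195)).
The orbit structure of x ↦ 195x mod 271: 3 orbits of sizes [135, 135, 1].
271 − 3 = 268 transpositions; sign(π) = (−1)^268 = +1.
The Jacobi symbol (195|271) = +1 (Zolotarev) agrees.

+1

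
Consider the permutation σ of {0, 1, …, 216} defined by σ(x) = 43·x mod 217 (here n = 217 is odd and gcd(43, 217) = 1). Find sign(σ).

-1

Start at x=197: 197 → 8 → 127 → 36 → 29 → 162 → 22 → … (one orbit).
Cycle lengths of π_43 on ℤ/217ℤ: [30, 30, 30, 30, 30, 30, 30, 1, 1, 1, 1, 1, 1, 1]; 14 cycles in total.
Σ(ℓ_i−1) = 217−14 = 203; sign = (−1)^203 = -1.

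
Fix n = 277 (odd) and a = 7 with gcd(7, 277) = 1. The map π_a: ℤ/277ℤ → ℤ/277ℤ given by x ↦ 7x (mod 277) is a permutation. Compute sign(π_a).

Orbit of 123 under x↦7x: [123, 30, 210, 85, 41, 10, 70]… (length divides ord_277(7)).
3 cycles of lengths [138, 138, 1].
Σ(ℓ_i−1) = 277−3 = 274; sign = (−1)^274 = +1.
The Jacobi symbol (7|277) = +1 (Zolotarev) agrees.

+1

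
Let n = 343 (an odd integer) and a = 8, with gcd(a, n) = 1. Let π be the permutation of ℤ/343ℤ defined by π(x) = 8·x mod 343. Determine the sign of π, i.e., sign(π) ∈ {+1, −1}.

+1

Orbit of 8 under x↦8x: [8, 64, 169, 323, 183, 92, 50]… (length divides ord_343(8)).
π_8 has 19 disjoint cycles with lengths [49, 49, 49, 49, 49, 49, 7, 7, 7, 7, 7, 7, 1, 1, 1, 1, 1, 1, 1] on {0,…,342}.
With 19 cycles on 343 points, sign = (−1)^{343−19} = +1.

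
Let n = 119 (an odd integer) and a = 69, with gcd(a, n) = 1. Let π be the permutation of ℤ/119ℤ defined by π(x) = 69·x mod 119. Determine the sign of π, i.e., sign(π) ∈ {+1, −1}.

-1

Trace 69: π^k(69) = [69, 1] for k=0..1.
Cycle lengths of π_69 on ℤ/119ℤ: [2, 2, 2, 2, 2, 2, 2, 2, 2, 2, 2, 2, 2, 2, 2, 2, 2, 2, 2, 2, 2, 2, 2, 2, 2, 2, 2, 2, 2, 2, 2, 2, 2, 2, 2, 2, 2, 2, 2, 2, 2, 2, 2, 2, 2, 2, 2, 2, 2, 2, 2, 1, 1, 1, 1, 1, 1, 1, 1, 1, 1, 1, 1, 1, 1, 1, 1, 1]; 68 cycles in total.
68 cycles on 119: each ℓ→(−1)^(ℓ−1), product (−1)^51 = -1.
Zolotarev: (69|119) = -1, matching the cycle-count sign.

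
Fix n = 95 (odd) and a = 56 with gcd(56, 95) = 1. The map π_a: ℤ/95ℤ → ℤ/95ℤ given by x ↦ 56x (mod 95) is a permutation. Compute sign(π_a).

-1

Trace 56: π^k(56) = [56, 1] for k=0..1.
The orbit structure of x ↦ 56x mod 95: 50 orbits of sizes [2, 2, 2, 2, 2, 2, 2, 2, 2, 2, 2, 2, 2, 2, 2, 2, 2, 2, 2, 2, 2, 2, 2, 2, 2, 2, 2, 2, 2, 2, 2, 2, 2, 2, 2, 2, 2, 2, 2, 2, 2, 2, 2, 2, 2, 1, 1, 1, 1, 1].
Σ(ℓ_i−1) = 95−50 = 45; sign = (−1)^45 = -1.
Zolotarev: (56|95) = -1, matching the cycle-count sign.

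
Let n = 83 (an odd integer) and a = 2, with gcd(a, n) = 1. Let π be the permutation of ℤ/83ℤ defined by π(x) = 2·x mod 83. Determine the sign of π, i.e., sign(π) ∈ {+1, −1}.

-1

Trace 19: π^k(19) = [19, 38, 76, 69, 55, 27, 54] for k=0..6.
Cycle type of π: 82 + 1; total 2 cycles.
83 − 2 = 81 transpositions; sign(π) = (−1)^81 = -1.
The Jacobi symbol (2|83) = -1 (Zolotarev) agrees.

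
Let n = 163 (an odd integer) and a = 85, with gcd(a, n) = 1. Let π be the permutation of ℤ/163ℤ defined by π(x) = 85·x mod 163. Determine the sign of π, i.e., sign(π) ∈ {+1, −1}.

+1

Start at x=85: 85 → 53 → 104 → 38 → 133 → 58 → 40 → … (one orbit).
Cycle lengths of π_85 on ℤ/163ℤ: [9, 9, 9, 9, 9, 9, 9, 9, 9, 9, 9, 9, 9, 9, 9, 9, 9, 9, 1]; 19 cycles in total.
163 − 19 = 144 transpositions; sign(π) = (−1)^144 = +1.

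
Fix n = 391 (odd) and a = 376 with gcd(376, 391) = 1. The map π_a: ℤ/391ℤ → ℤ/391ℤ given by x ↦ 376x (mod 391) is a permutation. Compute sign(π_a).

Trace 87: π^k(87) = [87, 259, 25, 16, 151, 81, 349] for k=0..6.
The orbit structure of x ↦ 376x mod 391: 9 orbits of sizes [88, 88, 88, 88, 11, 11, 8, 8, 1].
n − c = 391 − 9 = 382; sign = (−1)^382 = +1.
Zolotarev: (376|391) = +1, matching the cycle-count sign.

+1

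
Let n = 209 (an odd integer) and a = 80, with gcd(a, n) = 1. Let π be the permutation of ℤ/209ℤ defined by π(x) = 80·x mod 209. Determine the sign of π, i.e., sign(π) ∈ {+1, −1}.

Orbit of 158 under x↦80x: [158, 100, 58, 42, 16, 26, 199]… (length divides ord_209(80)).
Decompose π into cycles: lengths [45, 45, 45, 45, 9, 9, 5, 5, 1] (9 cycles, including the fixed point 0).
sign(π) = (−1)^{n − #cycles} = (−1)^{209−9} = (−1)^200 = +1.
The Jacobi symbol (80|209) = +1 (Zolotarev) agrees.

+1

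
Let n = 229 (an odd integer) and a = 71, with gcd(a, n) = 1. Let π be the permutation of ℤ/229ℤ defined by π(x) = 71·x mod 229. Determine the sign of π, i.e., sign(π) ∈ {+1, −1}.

Start at x=48: 48 → 202 → 144 → 148 → 203 → 215 → 151 → … (one orbit).
Decompose π into cycles: lengths [114, 114, 1] (3 cycles, including the fixed point 0).
With 3 cycles on 229 points, sign = (−1)^{229−3} = +1.

+1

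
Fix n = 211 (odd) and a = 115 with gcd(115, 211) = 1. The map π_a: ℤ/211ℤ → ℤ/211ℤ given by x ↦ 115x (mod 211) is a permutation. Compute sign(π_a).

Start at x=18: 18 → 171 → 42 → 188 → 98 → 87 → 88 → … (one orbit).
4 cycles of lengths [70, 70, 70, 1].
n − c = 211 − 4 = 207; sign = (−1)^207 = -1.

-1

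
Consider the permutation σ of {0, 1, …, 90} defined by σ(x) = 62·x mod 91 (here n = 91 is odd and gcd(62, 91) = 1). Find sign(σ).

-1

Start at x=90: 90 → 29 → 69 → 1 → 62 → 22 → 90 (one orbit).
18 cycles of lengths [6, 6, 6, 6, 6, 6, 6, 6, 6, 6, 6, 6, 6, 6, 2, 2, 2, 1].
With 18 cycles on 91 points, sign = (−1)^{91−18} = -1.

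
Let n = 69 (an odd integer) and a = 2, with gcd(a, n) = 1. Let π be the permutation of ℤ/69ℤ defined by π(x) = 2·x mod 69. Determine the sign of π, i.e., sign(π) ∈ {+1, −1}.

Trace 55: π^k(55) = [55, 41, 13, 26, 52, 35, 1] for k=0..6.
Cycle type of π: 22×2 + 11×2 + 2 + 1; total 6 cycles.
69 − 6 = 63 transpositions; sign(π) = (−1)^63 = -1.
Via Zolotarev, sign(π_{2}) = (2|69) = -1.

-1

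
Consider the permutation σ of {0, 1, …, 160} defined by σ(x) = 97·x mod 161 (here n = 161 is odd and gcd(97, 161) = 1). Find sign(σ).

+1

Trace 153: π^k(153) = [153, 29, 76, 127, 83, 1, 97] for k=0..6.
Decompose π into cycles: lengths [22, 22, 22, 22, 22, 22, 22, 2, 2, 2, 1] (11 cycles, including the fixed point 0).
n − c = 161 − 11 = 150; sign = (−1)^150 = +1.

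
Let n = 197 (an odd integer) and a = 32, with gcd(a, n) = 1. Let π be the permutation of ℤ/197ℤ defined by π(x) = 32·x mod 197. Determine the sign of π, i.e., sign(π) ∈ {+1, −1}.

-1

Start at x=108: 108 → 107 → 75 → 36 → 167 → 25 → 12 → … (one orbit).
Decompose π into cycles: lengths [196, 1] (2 cycles, including the fixed point 0).
With 2 cycles on 197 points, sign = (−1)^{197−2} = -1.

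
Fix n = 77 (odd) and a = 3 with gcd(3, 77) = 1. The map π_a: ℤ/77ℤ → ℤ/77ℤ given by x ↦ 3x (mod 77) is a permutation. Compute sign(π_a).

Trace 26: π^k(26) = [26, 1, 3, 9, 27, 4, 12] for k=0..6.
The orbit structure of x ↦ 3x mod 77: 6 orbits of sizes [30, 30, 6, 5, 5, 1].
6 cycles on 77: each ℓ→(−1)^(ℓ−1), product (−1)^71 = -1.
(3|77)_J = -1 (Zolotarev's lemma cross-check).

-1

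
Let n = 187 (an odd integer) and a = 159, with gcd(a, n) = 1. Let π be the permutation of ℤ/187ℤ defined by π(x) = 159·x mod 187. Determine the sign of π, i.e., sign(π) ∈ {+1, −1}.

-1

Start at x=86: 86 → 23 → 104 → 80 → 4 → 75 → 144 → … (one orbit).
π_159 has 6 disjoint cycles with lengths [80, 80, 16, 5, 5, 1] on {0,…,186}.
With 6 cycles on 187 points, sign = (−1)^{187−6} = -1.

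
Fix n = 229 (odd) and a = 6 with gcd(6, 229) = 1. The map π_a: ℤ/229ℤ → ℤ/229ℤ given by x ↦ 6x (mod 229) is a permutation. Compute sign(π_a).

-1

Trace 155: π^k(155) = [155, 14, 84, 46, 47, 53, 89] for k=0..6.
2 cycles of lengths [228, 1].
229 − 2 = 227 transpositions; sign(π) = (−1)^227 = -1.
(6|229)_J = -1 (Zolotarev's lemma cross-check).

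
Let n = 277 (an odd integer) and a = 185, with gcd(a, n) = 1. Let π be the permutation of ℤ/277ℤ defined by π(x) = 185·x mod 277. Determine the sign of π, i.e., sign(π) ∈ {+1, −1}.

Trace 265: π^k(265) = [265, 273, 91, 215, 164, 147, 49] for k=0..6.
Cycle type of π: 69×4 + 1; total 5 cycles.
5 cycles on 277: each ℓ→(−1)^(ℓ−1), product (−1)^272 = +1.
Check: (185/277) = +1 by Zolotarev.

+1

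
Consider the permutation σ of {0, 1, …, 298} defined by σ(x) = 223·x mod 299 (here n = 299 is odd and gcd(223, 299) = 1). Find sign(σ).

-1

Trace 238: π^k(238) = [238, 151, 185, 292, 233, 232, 9] for k=0..6.
Decompose π into cycles: lengths [132, 132, 12, 11, 11, 1] (6 cycles, including the fixed point 0).
sign(π) = (−1)^{n − #cycles} = (−1)^{299−6} = (−1)^293 = -1.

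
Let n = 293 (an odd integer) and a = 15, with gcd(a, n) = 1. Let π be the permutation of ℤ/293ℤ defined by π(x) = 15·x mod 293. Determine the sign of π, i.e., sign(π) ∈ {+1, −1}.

+1

Trace 33: π^k(33) = [33, 202, 100, 35, 232, 257, 46] for k=0..6.
π_15 has 3 disjoint cycles with lengths [146, 146, 1] on {0,…,292}.
n − c = 293 − 3 = 290; sign = (−1)^290 = +1.
Check: (15/293) = +1 by Zolotarev.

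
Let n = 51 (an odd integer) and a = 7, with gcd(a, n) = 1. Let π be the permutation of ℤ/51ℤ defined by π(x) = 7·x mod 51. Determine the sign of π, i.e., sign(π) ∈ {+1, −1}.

Orbit of 7 under x↦7x: [7, 49, 37, 4, 28, 43, 46]… (length divides ord_51(7)).
Decompose π into cycles: lengths [16, 16, 16, 1, 1, 1] (6 cycles, including the fixed point 0).
6 cycles on 51: each ℓ→(−1)^(ℓ−1), product (−1)^45 = -1.

-1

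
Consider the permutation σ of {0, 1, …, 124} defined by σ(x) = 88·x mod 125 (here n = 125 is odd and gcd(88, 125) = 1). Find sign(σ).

-1

Orbit of 43 under x↦88x: [43, 34, 117, 46, 48, 99, 87]… (length divides ord_125(88)).
4 cycles of lengths [100, 20, 4, 1].
sign(π) = (−1)^{n − #cycles} = (−1)^{125−4} = (−1)^121 = -1.
Check: (88/125) = -1 by Zolotarev.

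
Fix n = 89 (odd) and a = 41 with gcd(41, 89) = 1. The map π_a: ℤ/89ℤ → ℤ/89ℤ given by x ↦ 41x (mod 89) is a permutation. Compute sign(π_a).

-1

Orbit of 82 under x↦41x: [82, 69, 70, 22, 12, 47, 58]… (length divides ord_89(41)).
π_41 has 2 disjoint cycles with lengths [88, 1] on {0,…,88}.
With 2 cycles on 89 points, sign = (−1)^{89−2} = -1.
Check: (41/89) = -1 by Zolotarev.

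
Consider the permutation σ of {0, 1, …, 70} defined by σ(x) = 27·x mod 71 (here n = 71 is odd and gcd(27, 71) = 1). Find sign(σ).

Start at x=43: 43 → 25 → 36 → 49 → 45 → 8 → 3 → … (one orbit).
The orbit structure of x ↦ 27x mod 71: 3 orbits of sizes [35, 35, 1].
Σ(ℓ_i−1) = 71−3 = 68; sign = (−1)^68 = +1.
(27|71)_J = +1 (Zolotarev's lemma cross-check).

+1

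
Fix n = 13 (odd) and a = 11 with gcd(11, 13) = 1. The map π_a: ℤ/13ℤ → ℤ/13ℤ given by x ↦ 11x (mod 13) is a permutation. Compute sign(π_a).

-1

Trace 2: π^k(2) = [2, 9, 8, 10, 6, 1, 11] for k=0..6.
π_11 has 2 disjoint cycles with lengths [12, 1] on {0,…,12}.
13 − 2 = 11 transpositions; sign(π) = (−1)^11 = -1.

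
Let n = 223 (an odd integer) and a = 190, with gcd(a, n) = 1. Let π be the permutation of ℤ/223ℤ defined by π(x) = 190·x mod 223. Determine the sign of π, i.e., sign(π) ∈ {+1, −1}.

-1

Orbit of 2 under x↦190x: [2, 157, 171, 155, 14, 207, 82]… (length divides ord_223(190)).
The orbit structure of x ↦ 190x mod 223: 4 orbits of sizes [74, 74, 74, 1].
Σ(ℓ_i−1) = 223−4 = 219; sign = (−1)^219 = -1.
(190|223)_J = -1 (Zolotarev's lemma cross-check).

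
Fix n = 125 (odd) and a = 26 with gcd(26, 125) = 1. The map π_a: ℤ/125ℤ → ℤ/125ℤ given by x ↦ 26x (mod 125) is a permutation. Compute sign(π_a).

+1

Start at x=26: 26 → 51 → 76 → 101 → 1 → 26 (one orbit).
45 cycles of lengths [5, 5, 5, 5, 5, 5, 5, 5, 5, 5, 5, 5, 5, 5, 5, 5, 5, 5, 5, 5, 1, 1, 1, 1, 1, 1, 1, 1, 1, 1, 1, 1, 1, 1, 1, 1, 1, 1, 1, 1, 1, 1, 1, 1, 1].
Σ(ℓ_i−1) = 125−45 = 80; sign = (−1)^80 = +1.
(26|125)_J = +1 (Zolotarev's lemma cross-check).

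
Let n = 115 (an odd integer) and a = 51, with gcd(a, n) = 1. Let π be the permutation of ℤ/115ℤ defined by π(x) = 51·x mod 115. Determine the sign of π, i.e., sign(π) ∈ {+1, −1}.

Orbit of 111 under x↦51x: [111, 26, 61, 6, 76, 81, 106]… (length divides ord_115(51)).
The orbit structure of x ↦ 51x mod 115: 10 orbits of sizes [22, 22, 22, 22, 22, 1, 1, 1, 1, 1].
n − c = 115 − 10 = 105; sign = (−1)^105 = -1.
Check: (51/115) = -1 by Zolotarev.

-1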